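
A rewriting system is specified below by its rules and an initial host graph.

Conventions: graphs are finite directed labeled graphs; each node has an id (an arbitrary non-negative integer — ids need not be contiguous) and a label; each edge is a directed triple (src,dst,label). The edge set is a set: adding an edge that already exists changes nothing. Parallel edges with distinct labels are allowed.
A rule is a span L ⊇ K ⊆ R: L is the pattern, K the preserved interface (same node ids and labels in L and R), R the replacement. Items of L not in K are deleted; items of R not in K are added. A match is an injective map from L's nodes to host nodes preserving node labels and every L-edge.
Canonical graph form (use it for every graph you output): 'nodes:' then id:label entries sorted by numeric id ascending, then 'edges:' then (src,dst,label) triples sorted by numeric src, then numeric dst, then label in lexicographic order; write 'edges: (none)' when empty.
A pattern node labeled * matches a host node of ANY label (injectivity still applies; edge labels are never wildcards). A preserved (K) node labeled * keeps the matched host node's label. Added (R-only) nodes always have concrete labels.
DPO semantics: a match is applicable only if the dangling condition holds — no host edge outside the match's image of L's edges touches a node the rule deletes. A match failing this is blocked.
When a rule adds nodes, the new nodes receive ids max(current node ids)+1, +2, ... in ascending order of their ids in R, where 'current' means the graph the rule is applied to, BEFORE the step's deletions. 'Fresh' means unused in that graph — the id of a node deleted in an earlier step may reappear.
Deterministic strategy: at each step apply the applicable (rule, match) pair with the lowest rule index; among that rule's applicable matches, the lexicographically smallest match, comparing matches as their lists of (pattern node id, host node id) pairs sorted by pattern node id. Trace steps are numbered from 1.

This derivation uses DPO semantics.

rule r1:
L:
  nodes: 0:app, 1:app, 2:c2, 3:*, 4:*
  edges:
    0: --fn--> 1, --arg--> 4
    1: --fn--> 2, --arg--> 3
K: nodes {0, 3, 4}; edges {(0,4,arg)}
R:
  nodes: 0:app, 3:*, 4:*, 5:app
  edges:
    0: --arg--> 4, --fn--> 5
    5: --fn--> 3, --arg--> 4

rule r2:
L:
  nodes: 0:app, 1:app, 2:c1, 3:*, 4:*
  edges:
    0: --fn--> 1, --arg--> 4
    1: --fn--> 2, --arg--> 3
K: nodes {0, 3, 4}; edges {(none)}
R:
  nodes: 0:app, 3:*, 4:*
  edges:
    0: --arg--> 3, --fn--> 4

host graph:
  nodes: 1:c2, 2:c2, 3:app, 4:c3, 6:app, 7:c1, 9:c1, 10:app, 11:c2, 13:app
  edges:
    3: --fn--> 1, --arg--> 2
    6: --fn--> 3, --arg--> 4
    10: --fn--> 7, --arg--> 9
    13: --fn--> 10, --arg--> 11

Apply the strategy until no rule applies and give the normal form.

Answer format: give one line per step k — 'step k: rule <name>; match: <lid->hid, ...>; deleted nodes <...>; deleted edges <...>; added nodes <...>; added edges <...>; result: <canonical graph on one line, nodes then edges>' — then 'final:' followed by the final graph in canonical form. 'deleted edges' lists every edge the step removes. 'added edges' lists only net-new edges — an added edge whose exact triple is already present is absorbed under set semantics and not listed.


step 1: rule r1; match: 0->6, 1->3, 2->1, 3->2, 4->4; deleted nodes 1, 3; deleted edges (3,1,fn); (3,2,arg); (6,3,fn); added nodes 14; added edges (6,14,fn); (14,2,fn); (14,4,arg); result: nodes: 2:c2, 4:c3, 6:app, 7:c1, 9:c1, 10:app, 11:c2, 13:app, 14:app edges: (6,4,arg); (6,14,fn); (10,7,fn); (10,9,arg); (13,10,fn); (13,11,arg); (14,2,fn); (14,4,arg)
step 2: rule r2; match: 0->13, 1->10, 2->7, 3->9, 4->11; deleted nodes 7, 10; deleted edges (10,7,fn); (10,9,arg); (13,10,fn); (13,11,arg); added nodes (none); added edges (13,9,arg); (13,11,fn); result: nodes: 2:c2, 4:c3, 6:app, 9:c1, 11:c2, 13:app, 14:app edges: (6,4,arg); (6,14,fn); (13,9,arg); (13,11,fn); (14,2,fn); (14,4,arg)
final:
nodes: 2:c2, 4:c3, 6:app, 9:c1, 11:c2, 13:app, 14:app
edges: (6,4,arg); (6,14,fn); (13,9,arg); (13,11,fn); (14,2,fn); (14,4,arg)


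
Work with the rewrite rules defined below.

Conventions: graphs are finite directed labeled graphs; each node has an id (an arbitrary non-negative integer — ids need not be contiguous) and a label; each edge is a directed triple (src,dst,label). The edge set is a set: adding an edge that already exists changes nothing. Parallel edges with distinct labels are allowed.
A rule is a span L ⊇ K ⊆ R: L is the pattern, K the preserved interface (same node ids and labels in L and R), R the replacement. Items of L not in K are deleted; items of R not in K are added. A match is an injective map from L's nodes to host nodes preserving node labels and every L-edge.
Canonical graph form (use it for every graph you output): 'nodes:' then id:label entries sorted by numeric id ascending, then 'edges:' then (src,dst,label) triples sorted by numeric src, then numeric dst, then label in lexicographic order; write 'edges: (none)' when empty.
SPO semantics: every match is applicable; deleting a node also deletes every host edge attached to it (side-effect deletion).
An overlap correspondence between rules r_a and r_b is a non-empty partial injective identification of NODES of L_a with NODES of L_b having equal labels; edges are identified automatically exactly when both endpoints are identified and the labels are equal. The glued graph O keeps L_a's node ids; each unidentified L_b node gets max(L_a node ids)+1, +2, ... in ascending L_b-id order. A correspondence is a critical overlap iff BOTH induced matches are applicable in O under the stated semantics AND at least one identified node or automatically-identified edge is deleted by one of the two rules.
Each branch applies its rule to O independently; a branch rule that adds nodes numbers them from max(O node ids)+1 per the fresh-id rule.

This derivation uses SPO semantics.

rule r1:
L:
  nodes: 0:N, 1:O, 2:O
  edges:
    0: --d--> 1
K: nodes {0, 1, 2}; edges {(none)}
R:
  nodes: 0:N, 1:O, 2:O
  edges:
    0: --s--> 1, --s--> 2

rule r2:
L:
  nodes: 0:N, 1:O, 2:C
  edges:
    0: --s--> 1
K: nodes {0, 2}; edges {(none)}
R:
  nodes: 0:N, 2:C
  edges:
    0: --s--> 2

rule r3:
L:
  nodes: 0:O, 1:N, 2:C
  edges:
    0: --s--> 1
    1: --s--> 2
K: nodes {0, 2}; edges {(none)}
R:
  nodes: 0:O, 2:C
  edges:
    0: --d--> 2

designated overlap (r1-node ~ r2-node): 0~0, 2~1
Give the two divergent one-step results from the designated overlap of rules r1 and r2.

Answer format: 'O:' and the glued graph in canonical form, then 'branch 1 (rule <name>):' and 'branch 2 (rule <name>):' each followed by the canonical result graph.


O:
nodes: 0:N, 1:O, 2:O, 3:C
edges: (0,1,d); (0,2,s)
branch 1 (rule r1):
nodes: 0:N, 1:O, 2:O, 3:C
edges: (0,1,s); (0,2,s)
branch 2 (rule r2):
nodes: 0:N, 1:O, 3:C
edges: (0,1,d); (0,3,s)


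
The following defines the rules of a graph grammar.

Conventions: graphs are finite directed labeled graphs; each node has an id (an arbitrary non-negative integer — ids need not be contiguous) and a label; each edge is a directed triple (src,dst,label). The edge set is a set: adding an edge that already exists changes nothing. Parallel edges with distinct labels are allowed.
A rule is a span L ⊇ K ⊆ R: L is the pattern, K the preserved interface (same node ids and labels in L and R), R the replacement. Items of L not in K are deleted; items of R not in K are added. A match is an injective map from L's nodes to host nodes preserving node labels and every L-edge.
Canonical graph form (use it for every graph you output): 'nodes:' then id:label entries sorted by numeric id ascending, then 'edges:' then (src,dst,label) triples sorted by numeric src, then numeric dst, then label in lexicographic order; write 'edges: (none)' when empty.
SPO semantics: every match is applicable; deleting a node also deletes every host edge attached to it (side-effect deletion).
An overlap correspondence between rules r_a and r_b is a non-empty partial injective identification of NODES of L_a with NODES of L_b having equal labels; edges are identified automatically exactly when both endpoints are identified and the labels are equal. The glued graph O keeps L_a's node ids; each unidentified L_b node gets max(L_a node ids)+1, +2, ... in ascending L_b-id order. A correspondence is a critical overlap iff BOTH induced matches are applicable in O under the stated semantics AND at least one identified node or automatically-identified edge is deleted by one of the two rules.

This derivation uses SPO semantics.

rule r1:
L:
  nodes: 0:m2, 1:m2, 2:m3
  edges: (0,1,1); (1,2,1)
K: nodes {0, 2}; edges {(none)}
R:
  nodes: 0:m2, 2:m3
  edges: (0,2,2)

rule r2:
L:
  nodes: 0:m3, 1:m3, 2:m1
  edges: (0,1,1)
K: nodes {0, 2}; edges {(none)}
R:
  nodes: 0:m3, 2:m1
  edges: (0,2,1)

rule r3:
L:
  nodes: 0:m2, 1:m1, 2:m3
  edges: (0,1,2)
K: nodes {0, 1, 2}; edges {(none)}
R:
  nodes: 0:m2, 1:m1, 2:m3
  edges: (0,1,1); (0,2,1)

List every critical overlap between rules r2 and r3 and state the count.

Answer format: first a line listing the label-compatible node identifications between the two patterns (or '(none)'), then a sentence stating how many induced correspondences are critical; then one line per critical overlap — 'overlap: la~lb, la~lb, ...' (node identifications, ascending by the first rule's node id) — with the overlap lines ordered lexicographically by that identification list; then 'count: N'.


label-compatible node identifications between L(r2) and L(r3): 0~2, 1~2, 2~1
2 of the induced correspondences are critical overlaps of r2 and r3.
overlap: 1~2
overlap: 1~2, 2~1
count: 2


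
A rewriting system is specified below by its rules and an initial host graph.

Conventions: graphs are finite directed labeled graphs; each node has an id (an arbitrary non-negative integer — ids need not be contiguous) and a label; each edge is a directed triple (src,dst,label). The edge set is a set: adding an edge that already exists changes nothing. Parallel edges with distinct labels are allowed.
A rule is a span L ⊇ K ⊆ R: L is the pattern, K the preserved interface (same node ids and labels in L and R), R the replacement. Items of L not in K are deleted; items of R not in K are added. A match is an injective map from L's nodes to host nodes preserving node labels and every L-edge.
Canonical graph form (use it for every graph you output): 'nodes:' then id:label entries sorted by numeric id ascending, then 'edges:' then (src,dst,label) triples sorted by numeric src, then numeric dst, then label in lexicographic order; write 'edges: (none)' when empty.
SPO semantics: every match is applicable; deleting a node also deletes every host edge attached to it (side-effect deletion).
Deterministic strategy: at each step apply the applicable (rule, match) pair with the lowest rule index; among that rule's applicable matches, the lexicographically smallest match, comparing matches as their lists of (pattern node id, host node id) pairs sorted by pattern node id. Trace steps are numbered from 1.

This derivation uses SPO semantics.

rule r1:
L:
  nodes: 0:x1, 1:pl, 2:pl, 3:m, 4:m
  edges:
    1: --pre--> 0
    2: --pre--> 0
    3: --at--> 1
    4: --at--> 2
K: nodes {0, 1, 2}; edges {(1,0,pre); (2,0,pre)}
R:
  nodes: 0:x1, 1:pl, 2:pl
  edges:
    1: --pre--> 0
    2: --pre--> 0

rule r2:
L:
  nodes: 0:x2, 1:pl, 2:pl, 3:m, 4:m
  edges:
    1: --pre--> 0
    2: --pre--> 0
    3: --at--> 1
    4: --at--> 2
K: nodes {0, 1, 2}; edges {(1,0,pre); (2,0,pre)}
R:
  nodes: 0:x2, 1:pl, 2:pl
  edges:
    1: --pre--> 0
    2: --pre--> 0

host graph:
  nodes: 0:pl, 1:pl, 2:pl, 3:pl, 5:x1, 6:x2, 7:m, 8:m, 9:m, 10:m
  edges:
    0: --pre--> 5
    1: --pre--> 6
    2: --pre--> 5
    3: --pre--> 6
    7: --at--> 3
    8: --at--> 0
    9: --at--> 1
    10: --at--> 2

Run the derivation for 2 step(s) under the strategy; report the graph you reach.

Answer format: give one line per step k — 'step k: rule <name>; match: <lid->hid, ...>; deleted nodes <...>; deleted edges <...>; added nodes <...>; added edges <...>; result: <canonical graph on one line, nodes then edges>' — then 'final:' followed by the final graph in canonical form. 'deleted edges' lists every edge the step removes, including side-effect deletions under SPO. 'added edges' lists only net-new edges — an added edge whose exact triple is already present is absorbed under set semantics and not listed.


step 1: rule r1; match: 0->5, 1->0, 2->2, 3->8, 4->10; deleted nodes 8, 10; deleted edges (8,0,at); (10,2,at); added nodes (none); added edges (none); result: nodes: 0:pl, 1:pl, 2:pl, 3:pl, 5:x1, 6:x2, 7:m, 9:m edges: (0,5,pre); (1,6,pre); (2,5,pre); (3,6,pre); (7,3,at); (9,1,at)
step 2: rule r2; match: 0->6, 1->1, 2->3, 3->9, 4->7; deleted nodes 7, 9; deleted edges (7,3,at); (9,1,at); added nodes (none); added edges (none); result: nodes: 0:pl, 1:pl, 2:pl, 3:pl, 5:x1, 6:x2 edges: (0,5,pre); (1,6,pre); (2,5,pre); (3,6,pre)
final:
nodes: 0:pl, 1:pl, 2:pl, 3:pl, 5:x1, 6:x2
edges: (0,5,pre); (1,6,pre); (2,5,pre); (3,6,pre)


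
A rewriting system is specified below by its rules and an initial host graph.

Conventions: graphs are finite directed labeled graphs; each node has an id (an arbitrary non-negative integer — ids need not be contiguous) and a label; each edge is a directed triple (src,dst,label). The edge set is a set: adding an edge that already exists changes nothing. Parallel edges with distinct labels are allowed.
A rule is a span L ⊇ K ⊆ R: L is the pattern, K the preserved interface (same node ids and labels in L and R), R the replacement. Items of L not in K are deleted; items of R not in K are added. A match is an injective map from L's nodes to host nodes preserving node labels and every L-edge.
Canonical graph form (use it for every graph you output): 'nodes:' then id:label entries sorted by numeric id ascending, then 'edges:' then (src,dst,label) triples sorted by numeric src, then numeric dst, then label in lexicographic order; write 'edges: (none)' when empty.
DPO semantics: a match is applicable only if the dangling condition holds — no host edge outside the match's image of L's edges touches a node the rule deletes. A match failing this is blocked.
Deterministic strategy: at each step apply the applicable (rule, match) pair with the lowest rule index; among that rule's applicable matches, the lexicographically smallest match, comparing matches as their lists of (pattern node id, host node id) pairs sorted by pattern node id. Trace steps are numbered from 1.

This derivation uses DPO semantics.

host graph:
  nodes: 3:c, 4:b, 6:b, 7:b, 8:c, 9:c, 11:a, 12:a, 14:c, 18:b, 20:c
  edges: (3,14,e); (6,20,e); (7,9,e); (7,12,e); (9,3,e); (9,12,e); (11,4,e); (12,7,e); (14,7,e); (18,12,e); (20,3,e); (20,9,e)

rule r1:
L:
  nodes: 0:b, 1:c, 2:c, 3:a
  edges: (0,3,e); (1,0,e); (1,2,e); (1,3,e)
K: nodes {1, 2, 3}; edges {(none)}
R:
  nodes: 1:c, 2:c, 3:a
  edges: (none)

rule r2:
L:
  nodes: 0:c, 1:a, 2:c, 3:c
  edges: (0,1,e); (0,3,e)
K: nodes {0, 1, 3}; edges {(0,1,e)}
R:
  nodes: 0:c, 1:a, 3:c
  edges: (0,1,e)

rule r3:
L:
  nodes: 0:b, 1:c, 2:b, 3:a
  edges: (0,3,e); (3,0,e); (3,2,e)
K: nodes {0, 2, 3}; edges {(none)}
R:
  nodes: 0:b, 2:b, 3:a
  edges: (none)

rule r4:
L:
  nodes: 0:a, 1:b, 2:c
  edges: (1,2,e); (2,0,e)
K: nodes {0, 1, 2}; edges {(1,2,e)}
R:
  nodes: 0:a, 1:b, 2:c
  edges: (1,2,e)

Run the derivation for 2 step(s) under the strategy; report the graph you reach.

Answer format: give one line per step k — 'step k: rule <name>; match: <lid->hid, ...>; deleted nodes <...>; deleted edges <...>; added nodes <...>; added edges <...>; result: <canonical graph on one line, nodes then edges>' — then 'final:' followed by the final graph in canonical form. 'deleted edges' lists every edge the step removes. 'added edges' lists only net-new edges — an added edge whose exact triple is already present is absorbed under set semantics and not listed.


step 1: rule r2; match: 0->9, 1->12, 2->8, 3->3; deleted nodes 8; deleted edges (9,3,e); added nodes (none); added edges (none); result: nodes: 3:c, 4:b, 6:b, 7:b, 9:c, 11:a, 12:a, 14:c, 18:b, 20:c edges: (3,14,e); (6,20,e); (7,9,e); (7,12,e); (9,12,e); (11,4,e); (12,7,e); (14,7,e); (18,12,e); (20,3,e); (20,9,e)
step 2: rule r4; match: 0->12, 1->7, 2->9; deleted nodes (none); deleted edges (9,12,e); added nodes (none); added edges (none); result: nodes: 3:c, 4:b, 6:b, 7:b, 9:c, 11:a, 12:a, 14:c, 18:b, 20:c edges: (3,14,e); (6,20,e); (7,9,e); (7,12,e); (11,4,e); (12,7,e); (14,7,e); (18,12,e); (20,3,e); (20,9,e)
final:
nodes: 3:c, 4:b, 6:b, 7:b, 9:c, 11:a, 12:a, 14:c, 18:b, 20:c
edges: (3,14,e); (6,20,e); (7,9,e); (7,12,e); (11,4,e); (12,7,e); (14,7,e); (18,12,e); (20,3,e); (20,9,e)


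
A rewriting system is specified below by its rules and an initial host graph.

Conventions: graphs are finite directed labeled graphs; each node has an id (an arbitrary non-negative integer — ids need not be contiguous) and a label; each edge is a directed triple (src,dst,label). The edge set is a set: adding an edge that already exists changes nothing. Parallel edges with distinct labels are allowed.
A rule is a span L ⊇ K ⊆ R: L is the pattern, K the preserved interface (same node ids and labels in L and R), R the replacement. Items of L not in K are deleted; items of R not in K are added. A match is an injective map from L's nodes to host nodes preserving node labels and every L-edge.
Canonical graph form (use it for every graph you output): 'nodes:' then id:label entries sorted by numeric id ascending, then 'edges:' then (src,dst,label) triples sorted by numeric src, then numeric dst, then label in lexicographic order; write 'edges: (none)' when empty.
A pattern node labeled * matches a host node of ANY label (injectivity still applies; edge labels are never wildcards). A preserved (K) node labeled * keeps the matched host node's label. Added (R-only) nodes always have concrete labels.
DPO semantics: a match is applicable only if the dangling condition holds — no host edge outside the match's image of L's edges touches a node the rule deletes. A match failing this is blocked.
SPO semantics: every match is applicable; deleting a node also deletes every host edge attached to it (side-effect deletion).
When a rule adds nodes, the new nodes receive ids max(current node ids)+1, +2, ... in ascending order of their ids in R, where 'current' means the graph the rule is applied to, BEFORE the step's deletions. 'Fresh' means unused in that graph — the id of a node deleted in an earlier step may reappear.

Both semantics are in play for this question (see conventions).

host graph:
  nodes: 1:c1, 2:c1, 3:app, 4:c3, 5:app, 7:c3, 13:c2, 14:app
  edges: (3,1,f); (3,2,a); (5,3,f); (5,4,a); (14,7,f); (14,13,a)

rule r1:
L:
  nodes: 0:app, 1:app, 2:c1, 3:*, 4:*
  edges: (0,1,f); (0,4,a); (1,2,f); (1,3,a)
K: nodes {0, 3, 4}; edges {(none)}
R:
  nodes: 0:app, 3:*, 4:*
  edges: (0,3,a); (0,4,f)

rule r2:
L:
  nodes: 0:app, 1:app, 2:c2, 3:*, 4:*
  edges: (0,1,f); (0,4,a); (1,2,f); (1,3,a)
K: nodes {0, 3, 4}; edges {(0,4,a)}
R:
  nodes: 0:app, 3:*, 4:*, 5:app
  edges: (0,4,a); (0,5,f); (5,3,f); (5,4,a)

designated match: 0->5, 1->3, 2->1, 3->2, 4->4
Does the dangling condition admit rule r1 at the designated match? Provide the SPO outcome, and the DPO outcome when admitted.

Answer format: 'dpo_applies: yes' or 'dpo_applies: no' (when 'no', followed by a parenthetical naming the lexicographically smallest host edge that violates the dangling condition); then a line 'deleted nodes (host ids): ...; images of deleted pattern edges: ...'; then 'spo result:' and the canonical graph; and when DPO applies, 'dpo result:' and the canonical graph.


dpo_applies: yes
deleted nodes (host ids): 1, 3; images of deleted pattern edges: (3,1,f); (3,2,a); (5,3,f); (5,4,a)
spo result:
nodes: 2:c1, 4:c3, 5:app, 7:c3, 13:c2, 14:app
edges: (5,2,a); (5,4,f); (14,7,f); (14,13,a)
dpo result:
nodes: 2:c1, 4:c3, 5:app, 7:c3, 13:c2, 14:app
edges: (5,2,a); (5,4,f); (14,7,f); (14,13,a)


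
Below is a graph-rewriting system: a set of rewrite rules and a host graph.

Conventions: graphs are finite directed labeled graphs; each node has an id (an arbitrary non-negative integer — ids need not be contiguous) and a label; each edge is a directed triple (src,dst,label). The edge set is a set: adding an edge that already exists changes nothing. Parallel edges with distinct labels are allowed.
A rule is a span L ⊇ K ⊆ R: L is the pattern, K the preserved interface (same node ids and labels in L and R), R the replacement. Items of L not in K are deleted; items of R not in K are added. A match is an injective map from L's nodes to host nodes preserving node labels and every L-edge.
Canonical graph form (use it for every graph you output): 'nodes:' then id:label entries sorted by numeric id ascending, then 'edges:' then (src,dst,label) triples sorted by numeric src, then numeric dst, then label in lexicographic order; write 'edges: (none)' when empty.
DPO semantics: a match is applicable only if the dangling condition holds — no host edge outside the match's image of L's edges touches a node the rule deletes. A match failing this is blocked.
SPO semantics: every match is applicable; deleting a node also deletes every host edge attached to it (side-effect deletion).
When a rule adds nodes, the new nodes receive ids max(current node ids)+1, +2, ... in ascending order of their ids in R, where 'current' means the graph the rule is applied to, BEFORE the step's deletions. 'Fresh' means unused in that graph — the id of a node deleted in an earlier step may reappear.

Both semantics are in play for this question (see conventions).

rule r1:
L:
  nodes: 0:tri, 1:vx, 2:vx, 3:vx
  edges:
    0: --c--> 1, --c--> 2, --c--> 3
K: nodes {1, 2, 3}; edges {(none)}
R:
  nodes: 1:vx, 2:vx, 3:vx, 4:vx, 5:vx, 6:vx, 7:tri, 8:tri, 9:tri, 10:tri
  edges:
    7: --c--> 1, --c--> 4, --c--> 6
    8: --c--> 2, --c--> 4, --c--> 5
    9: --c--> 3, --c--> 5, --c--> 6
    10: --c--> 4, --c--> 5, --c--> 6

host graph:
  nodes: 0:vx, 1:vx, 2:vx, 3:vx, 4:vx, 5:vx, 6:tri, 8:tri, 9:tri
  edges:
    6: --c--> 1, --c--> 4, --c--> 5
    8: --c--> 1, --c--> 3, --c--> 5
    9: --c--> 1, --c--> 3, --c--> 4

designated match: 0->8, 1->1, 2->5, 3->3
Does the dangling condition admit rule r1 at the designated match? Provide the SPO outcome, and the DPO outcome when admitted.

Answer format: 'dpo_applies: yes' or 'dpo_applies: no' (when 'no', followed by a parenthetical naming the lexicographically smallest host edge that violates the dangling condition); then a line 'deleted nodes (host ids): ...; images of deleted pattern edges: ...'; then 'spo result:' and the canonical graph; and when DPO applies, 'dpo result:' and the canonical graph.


dpo_applies: yes
deleted nodes (host ids): 8; images of deleted pattern edges: (8,1,c); (8,3,c); (8,5,c)
spo result:
nodes: 0:vx, 1:vx, 2:vx, 3:vx, 4:vx, 5:vx, 6:tri, 9:tri, 10:vx, 11:vx, 12:vx, 13:tri, 14:tri, 15:tri, 16:tri
edges: (6,1,c); (6,4,c); (6,5,c); (9,1,c); (9,3,c); (9,4,c); (13,1,c); (13,10,c); (13,12,c); (14,5,c); (14,10,c); (14,11,c); (15,3,c); (15,11,c); (15,12,c); (16,10,c); (16,11,c); (16,12,c)
dpo result:
nodes: 0:vx, 1:vx, 2:vx, 3:vx, 4:vx, 5:vx, 6:tri, 9:tri, 10:vx, 11:vx, 12:vx, 13:tri, 14:tri, 15:tri, 16:tri
edges: (6,1,c); (6,4,c); (6,5,c); (9,1,c); (9,3,c); (9,4,c); (13,1,c); (13,10,c); (13,12,c); (14,5,c); (14,10,c); (14,11,c); (15,3,c); (15,11,c); (15,12,c); (16,10,c); (16,11,c); (16,12,c)


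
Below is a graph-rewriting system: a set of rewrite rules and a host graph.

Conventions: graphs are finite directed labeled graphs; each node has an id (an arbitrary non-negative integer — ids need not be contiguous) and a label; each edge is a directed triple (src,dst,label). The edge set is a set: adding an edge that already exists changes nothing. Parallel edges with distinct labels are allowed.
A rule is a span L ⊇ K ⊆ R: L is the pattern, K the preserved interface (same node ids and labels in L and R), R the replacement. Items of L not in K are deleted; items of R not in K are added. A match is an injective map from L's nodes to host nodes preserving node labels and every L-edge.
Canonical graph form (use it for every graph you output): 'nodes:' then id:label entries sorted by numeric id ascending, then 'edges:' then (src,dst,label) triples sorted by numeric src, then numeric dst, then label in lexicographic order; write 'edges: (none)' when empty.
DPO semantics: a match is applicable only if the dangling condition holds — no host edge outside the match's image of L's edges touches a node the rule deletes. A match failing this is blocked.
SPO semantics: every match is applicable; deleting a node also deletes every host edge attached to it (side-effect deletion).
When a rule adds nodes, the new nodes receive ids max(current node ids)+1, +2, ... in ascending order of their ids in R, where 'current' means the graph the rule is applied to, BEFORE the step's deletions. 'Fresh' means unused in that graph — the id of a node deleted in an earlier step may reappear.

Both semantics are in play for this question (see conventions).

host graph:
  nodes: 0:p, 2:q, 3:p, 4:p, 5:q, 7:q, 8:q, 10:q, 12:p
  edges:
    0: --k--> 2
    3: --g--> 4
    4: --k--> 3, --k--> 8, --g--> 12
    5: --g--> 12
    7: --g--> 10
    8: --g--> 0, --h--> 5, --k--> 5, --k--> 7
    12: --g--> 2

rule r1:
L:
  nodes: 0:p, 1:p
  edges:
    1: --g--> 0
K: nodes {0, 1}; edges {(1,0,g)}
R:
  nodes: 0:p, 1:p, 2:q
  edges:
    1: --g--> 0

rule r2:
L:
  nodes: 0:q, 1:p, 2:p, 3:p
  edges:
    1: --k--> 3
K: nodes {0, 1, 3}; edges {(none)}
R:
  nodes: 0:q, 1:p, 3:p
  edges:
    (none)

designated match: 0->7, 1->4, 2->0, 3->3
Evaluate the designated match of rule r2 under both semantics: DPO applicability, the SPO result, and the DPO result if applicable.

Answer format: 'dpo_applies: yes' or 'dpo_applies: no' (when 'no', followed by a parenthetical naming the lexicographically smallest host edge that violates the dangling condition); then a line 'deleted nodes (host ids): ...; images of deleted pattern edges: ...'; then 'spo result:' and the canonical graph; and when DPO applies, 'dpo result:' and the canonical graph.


dpo_applies: no
(the rule deletes node 0, which keeps host edge (0,2,k) outside the match image — the dangling condition fails, DPO blocks; SPO proceeds and side-deletes such edges)
deleted nodes (host ids): 0; images of deleted pattern edges: (4,3,k)
spo result:
nodes: 2:q, 3:p, 4:p, 5:q, 7:q, 8:q, 10:q, 12:p
edges: (3,4,g); (4,8,k); (4,12,g); (5,12,g); (7,10,g); (8,5,h); (8,5,k); (8,7,k); (12,2,g)


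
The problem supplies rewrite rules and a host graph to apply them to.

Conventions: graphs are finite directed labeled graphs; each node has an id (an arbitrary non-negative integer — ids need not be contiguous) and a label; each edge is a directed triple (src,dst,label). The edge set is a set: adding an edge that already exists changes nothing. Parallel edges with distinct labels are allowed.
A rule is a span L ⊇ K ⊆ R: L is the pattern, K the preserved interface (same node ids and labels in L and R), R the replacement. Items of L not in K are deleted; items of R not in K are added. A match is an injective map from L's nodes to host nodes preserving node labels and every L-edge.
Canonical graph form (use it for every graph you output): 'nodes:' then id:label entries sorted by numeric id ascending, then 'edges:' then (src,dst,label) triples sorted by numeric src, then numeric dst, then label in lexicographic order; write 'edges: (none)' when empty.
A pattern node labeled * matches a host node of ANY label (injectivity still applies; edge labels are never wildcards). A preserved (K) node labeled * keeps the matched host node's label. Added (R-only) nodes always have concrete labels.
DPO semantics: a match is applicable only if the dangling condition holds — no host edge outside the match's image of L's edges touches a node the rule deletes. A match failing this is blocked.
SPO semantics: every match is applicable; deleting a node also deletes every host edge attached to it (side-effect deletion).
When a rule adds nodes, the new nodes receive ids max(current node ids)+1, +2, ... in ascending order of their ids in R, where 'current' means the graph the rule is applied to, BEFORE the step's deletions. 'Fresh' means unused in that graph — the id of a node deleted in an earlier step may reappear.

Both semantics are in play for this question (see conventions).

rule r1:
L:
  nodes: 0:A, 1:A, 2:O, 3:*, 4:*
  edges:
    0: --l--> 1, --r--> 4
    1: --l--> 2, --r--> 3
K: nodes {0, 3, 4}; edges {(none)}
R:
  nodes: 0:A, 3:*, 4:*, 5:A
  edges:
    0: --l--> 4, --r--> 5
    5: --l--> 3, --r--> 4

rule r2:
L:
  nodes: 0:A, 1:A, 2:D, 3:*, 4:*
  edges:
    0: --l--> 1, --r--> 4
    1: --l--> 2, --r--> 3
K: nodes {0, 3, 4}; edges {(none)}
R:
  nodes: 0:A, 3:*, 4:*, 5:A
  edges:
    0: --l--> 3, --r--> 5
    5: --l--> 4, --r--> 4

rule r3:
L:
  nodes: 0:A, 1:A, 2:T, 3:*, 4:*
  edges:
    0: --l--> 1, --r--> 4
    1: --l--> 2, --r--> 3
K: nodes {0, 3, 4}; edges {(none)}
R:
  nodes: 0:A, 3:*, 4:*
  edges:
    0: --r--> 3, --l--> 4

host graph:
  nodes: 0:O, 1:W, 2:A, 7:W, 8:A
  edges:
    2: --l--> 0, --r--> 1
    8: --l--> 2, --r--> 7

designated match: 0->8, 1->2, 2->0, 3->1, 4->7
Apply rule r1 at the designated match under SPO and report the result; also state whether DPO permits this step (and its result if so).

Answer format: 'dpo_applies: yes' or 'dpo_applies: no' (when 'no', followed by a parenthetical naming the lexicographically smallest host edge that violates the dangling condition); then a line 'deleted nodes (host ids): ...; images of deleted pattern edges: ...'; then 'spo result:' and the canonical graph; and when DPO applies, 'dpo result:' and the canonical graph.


dpo_applies: yes
deleted nodes (host ids): 0, 2; images of deleted pattern edges: (2,0,l); (2,1,r); (8,2,l); (8,7,r)
spo result:
nodes: 1:W, 7:W, 8:A, 9:A
edges: (8,7,l); (8,9,r); (9,1,l); (9,7,r)
dpo result:
nodes: 1:W, 7:W, 8:A, 9:A
edges: (8,7,l); (8,9,r); (9,1,l); (9,7,r)


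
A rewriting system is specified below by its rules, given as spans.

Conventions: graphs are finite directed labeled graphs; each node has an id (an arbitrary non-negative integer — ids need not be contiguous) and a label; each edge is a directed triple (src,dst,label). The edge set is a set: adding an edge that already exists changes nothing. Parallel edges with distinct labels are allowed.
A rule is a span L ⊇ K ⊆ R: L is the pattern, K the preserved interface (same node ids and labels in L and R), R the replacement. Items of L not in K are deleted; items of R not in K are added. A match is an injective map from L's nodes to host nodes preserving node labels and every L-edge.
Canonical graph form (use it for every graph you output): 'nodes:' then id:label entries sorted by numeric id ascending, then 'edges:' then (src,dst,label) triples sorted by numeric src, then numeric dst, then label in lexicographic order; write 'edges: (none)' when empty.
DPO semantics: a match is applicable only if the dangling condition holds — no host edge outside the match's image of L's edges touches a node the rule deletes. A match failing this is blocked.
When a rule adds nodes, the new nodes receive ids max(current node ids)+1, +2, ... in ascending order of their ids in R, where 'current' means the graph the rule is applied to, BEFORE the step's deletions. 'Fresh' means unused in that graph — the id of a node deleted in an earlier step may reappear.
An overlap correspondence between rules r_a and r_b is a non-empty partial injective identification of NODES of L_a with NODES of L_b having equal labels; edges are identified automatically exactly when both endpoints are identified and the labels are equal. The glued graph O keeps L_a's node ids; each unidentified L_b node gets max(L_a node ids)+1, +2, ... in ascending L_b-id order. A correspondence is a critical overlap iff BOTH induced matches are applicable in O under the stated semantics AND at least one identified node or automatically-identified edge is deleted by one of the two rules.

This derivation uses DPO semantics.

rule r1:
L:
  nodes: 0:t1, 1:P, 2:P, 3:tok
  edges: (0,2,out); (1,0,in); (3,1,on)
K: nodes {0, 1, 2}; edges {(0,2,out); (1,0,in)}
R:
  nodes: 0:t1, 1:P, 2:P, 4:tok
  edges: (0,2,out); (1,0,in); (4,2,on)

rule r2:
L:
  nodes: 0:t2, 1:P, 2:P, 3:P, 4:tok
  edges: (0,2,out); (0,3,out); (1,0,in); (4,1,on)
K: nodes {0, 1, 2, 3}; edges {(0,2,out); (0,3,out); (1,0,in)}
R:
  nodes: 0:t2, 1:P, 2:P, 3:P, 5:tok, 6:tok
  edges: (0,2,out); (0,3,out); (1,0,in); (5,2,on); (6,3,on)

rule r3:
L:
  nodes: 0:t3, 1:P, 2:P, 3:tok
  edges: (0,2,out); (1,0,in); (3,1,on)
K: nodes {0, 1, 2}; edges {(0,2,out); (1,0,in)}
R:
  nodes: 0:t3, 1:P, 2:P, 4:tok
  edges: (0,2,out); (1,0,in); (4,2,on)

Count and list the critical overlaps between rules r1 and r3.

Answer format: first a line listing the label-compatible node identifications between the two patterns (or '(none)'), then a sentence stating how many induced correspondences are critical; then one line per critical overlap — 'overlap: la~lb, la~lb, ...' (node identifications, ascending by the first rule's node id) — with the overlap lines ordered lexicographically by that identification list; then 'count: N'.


label-compatible node identifications between L(r1) and L(r3): 1~1, 1~2, 2~1, 2~2, 3~3
2 of the induced correspondences are critical overlaps of r1 and r3.
overlap: 1~1, 2~2, 3~3
overlap: 1~1, 3~3
count: 2


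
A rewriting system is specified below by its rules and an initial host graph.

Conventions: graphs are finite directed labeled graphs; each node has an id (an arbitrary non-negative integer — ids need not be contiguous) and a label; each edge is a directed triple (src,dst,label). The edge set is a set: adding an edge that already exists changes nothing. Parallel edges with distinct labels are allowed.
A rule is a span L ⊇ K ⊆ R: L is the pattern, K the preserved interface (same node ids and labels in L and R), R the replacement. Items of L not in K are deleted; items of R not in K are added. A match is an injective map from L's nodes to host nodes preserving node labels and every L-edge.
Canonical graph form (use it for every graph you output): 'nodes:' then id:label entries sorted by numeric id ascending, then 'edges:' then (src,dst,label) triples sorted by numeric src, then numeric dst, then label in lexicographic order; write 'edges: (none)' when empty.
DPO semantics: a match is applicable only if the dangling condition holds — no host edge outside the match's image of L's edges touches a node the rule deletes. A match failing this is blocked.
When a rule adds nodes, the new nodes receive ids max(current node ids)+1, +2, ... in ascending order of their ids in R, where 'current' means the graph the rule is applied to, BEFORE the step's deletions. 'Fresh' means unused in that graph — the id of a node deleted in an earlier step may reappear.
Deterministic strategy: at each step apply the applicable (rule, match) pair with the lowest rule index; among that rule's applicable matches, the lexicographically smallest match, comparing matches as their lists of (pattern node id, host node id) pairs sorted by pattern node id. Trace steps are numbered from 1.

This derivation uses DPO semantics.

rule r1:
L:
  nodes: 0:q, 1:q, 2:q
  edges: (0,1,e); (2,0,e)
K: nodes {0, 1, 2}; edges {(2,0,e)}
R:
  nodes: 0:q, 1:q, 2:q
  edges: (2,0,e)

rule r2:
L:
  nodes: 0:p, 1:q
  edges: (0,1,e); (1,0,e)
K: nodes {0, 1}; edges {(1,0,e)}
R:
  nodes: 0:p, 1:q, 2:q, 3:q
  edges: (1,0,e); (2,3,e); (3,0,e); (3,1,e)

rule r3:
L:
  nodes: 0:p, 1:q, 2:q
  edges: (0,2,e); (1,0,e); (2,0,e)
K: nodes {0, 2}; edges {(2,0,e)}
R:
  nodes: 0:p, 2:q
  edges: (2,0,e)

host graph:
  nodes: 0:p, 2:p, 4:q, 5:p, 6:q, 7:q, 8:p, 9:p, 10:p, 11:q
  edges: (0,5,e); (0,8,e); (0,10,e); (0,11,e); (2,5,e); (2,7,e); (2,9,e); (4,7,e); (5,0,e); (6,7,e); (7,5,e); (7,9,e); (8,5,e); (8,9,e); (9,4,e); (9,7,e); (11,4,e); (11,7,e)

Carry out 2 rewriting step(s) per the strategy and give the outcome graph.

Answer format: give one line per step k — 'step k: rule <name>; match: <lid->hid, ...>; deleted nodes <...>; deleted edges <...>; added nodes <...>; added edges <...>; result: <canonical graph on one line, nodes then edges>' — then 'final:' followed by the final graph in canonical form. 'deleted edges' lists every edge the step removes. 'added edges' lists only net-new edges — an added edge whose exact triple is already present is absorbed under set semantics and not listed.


step 1: rule r1; match: 0->4, 1->7, 2->11; deleted nodes (none); deleted edges (4,7,e); added nodes (none); added edges (none); result: nodes: 0:p, 2:p, 4:q, 5:p, 6:q, 7:q, 8:p, 9:p, 10:p, 11:q edges: (0,5,e); (0,8,e); (0,10,e); (0,11,e); (2,5,e); (2,7,e); (2,9,e); (5,0,e); (6,7,e); (7,5,e); (7,9,e); (8,5,e); (8,9,e); (9,4,e); (9,7,e); (11,4,e); (11,7,e)
step 2: rule r2; match: 0->9, 1->7; deleted nodes (none); deleted edges (9,7,e); added nodes 12, 13; added edges (12,13,e); (13,7,e); (13,9,e); result: nodes: 0:p, 2:p, 4:q, 5:p, 6:q, 7:q, 8:p, 9:p, 10:p, 11:q, 12:q, 13:q edges: (0,5,e); (0,8,e); (0,10,e); (0,11,e); (2,5,e); (2,7,e); (2,9,e); (5,0,e); (6,7,e); (7,5,e); (7,9,e); (8,5,e); (8,9,e); (9,4,e); (11,4,e); (11,7,e); (12,13,e); (13,7,e); (13,9,e)
final:
nodes: 0:p, 2:p, 4:q, 5:p, 6:q, 7:q, 8:p, 9:p, 10:p, 11:q, 12:q, 13:q
edges: (0,5,e); (0,8,e); (0,10,e); (0,11,e); (2,5,e); (2,7,e); (2,9,e); (5,0,e); (6,7,e); (7,5,e); (7,9,e); (8,5,e); (8,9,e); (9,4,e); (11,4,e); (11,7,e); (12,13,e); (13,7,e); (13,9,e)


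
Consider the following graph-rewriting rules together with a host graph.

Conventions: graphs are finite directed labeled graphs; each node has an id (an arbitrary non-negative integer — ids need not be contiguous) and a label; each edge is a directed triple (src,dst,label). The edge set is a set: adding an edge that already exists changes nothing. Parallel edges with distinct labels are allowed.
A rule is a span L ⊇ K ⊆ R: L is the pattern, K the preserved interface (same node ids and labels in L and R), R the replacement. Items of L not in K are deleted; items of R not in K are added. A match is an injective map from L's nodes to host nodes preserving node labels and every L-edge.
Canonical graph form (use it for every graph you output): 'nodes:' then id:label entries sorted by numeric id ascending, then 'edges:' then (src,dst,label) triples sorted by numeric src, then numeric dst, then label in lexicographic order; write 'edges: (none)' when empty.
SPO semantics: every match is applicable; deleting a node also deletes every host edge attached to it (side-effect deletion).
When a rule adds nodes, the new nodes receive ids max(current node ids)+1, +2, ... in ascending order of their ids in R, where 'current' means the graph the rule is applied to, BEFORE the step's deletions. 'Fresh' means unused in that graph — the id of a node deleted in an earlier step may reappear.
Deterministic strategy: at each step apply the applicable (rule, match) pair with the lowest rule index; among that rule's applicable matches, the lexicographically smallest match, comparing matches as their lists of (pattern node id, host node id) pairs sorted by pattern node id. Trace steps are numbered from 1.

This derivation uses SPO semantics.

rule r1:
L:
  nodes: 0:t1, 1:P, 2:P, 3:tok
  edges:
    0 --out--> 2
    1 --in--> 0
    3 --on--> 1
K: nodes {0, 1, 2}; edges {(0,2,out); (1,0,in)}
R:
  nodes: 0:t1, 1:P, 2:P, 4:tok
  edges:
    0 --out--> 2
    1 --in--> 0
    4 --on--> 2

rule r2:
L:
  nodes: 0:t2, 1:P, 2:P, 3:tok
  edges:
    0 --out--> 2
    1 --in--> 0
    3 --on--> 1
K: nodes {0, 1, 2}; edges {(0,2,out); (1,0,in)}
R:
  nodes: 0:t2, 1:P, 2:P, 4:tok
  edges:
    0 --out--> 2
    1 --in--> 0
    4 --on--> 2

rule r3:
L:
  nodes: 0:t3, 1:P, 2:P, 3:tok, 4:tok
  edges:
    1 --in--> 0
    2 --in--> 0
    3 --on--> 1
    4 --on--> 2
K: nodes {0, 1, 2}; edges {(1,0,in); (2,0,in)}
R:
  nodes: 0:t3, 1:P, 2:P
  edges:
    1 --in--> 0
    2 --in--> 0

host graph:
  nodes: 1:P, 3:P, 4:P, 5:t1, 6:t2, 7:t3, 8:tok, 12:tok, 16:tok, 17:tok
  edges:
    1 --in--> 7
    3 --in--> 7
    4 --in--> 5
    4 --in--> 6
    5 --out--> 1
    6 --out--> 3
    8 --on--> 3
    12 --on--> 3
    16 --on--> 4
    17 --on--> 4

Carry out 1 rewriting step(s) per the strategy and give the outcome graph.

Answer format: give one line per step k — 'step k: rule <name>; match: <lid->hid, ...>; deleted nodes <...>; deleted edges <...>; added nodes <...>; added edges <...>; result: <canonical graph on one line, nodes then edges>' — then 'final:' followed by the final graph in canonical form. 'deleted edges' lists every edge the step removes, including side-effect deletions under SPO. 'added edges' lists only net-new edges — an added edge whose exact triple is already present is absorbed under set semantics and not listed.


step 1: rule r1; match: 0->5, 1->4, 2->1, 3->16; deleted nodes 16; deleted edges (16,4,on); added nodes 18; added edges (18,1,on); result: nodes: 1:P, 3:P, 4:P, 5:t1, 6:t2, 7:t3, 8:tok, 12:tok, 17:tok, 18:tok edges: (1,7,in); (3,7,in); (4,5,in); (4,6,in); (5,1,out); (6,3,out); (8,3,on); (12,3,on); (17,4,on); (18,1,on)
final:
nodes: 1:P, 3:P, 4:P, 5:t1, 6:t2, 7:t3, 8:tok, 12:tok, 17:tok, 18:tok
edges: (1,7,in); (3,7,in); (4,5,in); (4,6,in); (5,1,out); (6,3,out); (8,3,on); (12,3,on); (17,4,on); (18,1,on)
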